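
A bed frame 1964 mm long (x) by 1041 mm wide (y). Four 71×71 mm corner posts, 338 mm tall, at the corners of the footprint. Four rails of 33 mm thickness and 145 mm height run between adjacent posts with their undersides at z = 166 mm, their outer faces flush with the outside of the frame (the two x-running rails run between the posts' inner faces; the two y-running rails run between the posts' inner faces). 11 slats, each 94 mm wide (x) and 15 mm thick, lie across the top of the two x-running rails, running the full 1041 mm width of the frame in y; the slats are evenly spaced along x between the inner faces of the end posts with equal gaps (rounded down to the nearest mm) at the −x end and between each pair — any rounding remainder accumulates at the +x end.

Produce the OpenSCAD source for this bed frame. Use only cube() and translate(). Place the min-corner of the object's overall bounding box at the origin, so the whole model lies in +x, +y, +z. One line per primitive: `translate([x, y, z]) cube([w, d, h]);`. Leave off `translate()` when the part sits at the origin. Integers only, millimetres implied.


cube([71, 71, 338]);
translate([0, 970, 0]) cube([71, 71, 338]);
translate([1893, 0, 0]) cube([71, 71, 338]);
translate([1893, 970, 0]) cube([71, 71, 338]);
translate([71, 0, 166]) cube([1822, 33, 145]);
translate([71, 1008, 166]) cube([1822, 33, 145]);
translate([0, 71, 166]) cube([33, 899, 145]);
translate([1931, 71, 166]) cube([33, 899, 145]);
translate([136, 0, 311]) cube([94, 1041, 15]);
translate([295, 0, 311]) cube([94, 1041, 15]);
translate([454, 0, 311]) cube([94, 1041, 15]);
translate([613, 0, 311]) cube([94, 1041, 15]);
translate([772, 0, 311]) cube([94, 1041, 15]);
translate([931, 0, 311]) cube([94, 1041, 15]);
translate([1090, 0, 311]) cube([94, 1041, 15]);
translate([1249, 0, 311]) cube([94, 1041, 15]);
translate([1408, 0, 311]) cube([94, 1041, 15]);
translate([1567, 0, 311]) cube([94, 1041, 15]);
translate([1726, 0, 311]) cube([94, 1041, 15]);


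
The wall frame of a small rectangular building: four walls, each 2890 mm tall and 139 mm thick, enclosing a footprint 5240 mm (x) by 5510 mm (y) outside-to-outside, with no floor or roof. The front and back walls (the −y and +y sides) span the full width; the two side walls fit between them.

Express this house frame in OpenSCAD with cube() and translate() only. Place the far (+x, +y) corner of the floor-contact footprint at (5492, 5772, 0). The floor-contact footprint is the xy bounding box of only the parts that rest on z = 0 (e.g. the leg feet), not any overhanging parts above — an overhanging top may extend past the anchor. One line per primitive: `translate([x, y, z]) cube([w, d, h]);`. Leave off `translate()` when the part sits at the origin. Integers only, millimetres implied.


translate([252, 262, 0]) cube([5240, 139, 2890]);
translate([252, 5633, 0]) cube([5240, 139, 2890]);
translate([252, 401, 0]) cube([139, 5232, 2890]);
translate([5353, 401, 0]) cube([139, 5232, 2890]);


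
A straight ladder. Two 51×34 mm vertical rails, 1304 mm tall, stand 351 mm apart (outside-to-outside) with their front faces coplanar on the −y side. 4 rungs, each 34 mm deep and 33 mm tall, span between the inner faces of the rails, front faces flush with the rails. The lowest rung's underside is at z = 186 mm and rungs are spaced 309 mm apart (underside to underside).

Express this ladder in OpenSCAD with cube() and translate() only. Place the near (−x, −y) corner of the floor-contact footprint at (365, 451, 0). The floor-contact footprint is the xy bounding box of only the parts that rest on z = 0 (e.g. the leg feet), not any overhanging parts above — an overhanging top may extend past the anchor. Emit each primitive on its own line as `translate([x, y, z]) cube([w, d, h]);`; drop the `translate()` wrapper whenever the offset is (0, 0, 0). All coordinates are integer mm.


// rung span = 351 - 2*51 = 249
// rung[k] z = 186 + k*309
translate([365, 451, 0]) cube([51, 34, 1304]);
translate([665, 451, 0]) cube([51, 34, 1304]);
translate([416, 451, 186]) cube([249, 34, 33]);
translate([416, 451, 495]) cube([249, 34, 33]);
translate([416, 451, 804]) cube([249, 34, 33]);
translate([416, 451, 1113]) cube([249, 34, 33]);


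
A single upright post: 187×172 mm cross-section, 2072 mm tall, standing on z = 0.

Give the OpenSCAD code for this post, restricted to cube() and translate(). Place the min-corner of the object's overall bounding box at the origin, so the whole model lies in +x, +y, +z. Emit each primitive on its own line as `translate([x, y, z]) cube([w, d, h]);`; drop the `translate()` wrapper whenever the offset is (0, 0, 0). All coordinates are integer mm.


cube([187, 172, 2072]);


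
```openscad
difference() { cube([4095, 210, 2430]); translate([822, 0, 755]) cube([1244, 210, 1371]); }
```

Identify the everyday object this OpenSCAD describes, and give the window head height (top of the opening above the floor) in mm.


A wall with a window opening. The window head height is 2126 mm.

A wall with a rectangular opening subtracted — a window. Sill at z = 755, opening 1371 mm tall, so the head is at 755 + 1371 = 2126 mm.


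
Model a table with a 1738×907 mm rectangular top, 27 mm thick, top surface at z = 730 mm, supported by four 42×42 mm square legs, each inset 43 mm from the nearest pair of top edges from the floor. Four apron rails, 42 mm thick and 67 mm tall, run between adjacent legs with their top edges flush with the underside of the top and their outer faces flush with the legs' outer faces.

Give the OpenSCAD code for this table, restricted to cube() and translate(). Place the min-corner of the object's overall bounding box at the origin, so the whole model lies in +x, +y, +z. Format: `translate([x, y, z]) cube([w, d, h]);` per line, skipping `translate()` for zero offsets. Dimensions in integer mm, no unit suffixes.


// leg_h = 730 - 27 = 703
// apron z = 703 - 67 = 636
translate([0, 0, 703]) cube([1738, 907, 27]);
translate([43, 43, 0]) cube([42, 42, 703]);
translate([1653, 43, 0]) cube([42, 42, 703]);
translate([43, 822, 0]) cube([42, 42, 703]);
translate([1653, 822, 0]) cube([42, 42, 703]);
translate([85, 43, 636]) cube([1568, 42, 67]);
translate([85, 822, 636]) cube([1568, 42, 67]);
translate([43, 85, 636]) cube([42, 737, 67]);
translate([1653, 85, 636]) cube([42, 737, 67]);


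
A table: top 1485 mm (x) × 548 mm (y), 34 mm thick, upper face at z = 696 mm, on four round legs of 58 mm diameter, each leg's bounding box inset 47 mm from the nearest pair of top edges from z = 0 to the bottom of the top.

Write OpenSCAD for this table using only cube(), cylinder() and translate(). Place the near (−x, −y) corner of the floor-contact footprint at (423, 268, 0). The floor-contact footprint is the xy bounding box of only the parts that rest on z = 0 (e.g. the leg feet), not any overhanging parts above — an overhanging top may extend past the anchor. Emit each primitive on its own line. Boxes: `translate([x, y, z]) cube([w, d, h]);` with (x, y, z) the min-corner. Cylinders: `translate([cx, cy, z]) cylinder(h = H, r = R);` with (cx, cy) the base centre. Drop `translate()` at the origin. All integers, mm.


translate([376, 221, 662]) cube([1485, 548, 34]);
translate([452, 297, 0]) cylinder(h = 662, r = 29);
translate([1785, 297, 0]) cylinder(h = 662, r = 29);
translate([452, 693, 0]) cylinder(h = 662, r = 29);
translate([1785, 693, 0]) cylinder(h = 662, r = 29);


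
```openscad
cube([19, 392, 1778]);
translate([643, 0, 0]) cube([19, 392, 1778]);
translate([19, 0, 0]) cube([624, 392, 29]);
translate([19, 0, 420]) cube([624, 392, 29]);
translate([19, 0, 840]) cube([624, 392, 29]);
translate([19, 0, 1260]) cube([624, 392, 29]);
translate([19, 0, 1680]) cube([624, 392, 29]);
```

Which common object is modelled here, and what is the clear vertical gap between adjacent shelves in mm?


A bookshelf. The clear shelf gap is 391 mm.

Two tall side panels with 5 horizontal boards between them — a bookshelf. The first two shelf undersides are at z = 0 and z = 420; with shelf thickness 29, the clear gap is 420 − 0 − 29 = 391 mm.


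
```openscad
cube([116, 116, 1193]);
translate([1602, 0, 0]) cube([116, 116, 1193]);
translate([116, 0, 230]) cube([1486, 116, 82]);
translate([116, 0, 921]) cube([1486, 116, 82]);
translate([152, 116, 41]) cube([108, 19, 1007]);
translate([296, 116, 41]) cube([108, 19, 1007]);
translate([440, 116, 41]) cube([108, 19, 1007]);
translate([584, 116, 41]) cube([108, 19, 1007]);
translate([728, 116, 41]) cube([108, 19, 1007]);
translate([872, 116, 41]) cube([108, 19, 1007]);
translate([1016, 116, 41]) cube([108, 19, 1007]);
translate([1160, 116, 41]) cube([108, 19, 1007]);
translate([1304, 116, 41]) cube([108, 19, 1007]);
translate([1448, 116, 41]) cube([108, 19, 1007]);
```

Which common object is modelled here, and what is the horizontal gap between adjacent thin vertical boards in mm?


A fence section. The picket gap is 36 mm.

Two posts, two rails, 10 pickets — a fence section. Span 1486 mm holds 10 pickets of 108 mm with 11 equal gaps: ⌊(1486 − 10·108) / 11⌋ = 36 mm.


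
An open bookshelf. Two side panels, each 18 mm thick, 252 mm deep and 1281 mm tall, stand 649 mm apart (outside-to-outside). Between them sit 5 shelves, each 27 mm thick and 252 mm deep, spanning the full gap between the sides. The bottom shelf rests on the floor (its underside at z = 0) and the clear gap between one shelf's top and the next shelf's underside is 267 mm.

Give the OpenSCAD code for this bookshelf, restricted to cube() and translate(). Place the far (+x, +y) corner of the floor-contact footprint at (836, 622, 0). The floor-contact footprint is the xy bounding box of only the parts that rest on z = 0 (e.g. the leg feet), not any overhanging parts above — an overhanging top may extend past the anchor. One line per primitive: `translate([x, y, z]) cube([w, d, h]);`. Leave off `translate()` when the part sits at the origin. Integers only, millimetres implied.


translate([187, 370, 0]) cube([18, 252, 1281]);
translate([818, 370, 0]) cube([18, 252, 1281]);
translate([205, 370, 0]) cube([613, 252, 27]);
translate([205, 370, 294]) cube([613, 252, 27]);
translate([205, 370, 588]) cube([613, 252, 27]);
translate([205, 370, 882]) cube([613, 252, 27]);
translate([205, 370, 1176]) cube([613, 252, 27]);


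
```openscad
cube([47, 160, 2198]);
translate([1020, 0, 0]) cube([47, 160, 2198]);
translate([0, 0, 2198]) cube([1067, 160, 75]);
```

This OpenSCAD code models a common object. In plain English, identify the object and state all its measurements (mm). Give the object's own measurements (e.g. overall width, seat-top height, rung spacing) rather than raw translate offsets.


A door frame. The clear opening is 973 mm wide and 2198 mm high. Two 47 mm wide jambs, 160 mm deep, stand either side of the opening from the floor to the top of the opening. A 75 mm thick head sits across the top of both jambs, spanning the full outside width of the frame.


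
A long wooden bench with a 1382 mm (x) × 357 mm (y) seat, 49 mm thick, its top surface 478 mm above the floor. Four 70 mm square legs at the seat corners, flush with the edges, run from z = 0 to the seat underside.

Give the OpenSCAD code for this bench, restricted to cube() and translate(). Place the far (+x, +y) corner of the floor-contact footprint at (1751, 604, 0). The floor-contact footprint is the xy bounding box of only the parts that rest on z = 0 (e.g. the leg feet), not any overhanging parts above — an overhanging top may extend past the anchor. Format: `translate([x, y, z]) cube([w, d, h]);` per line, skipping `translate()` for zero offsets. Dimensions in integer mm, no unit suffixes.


translate([369, 247, 429]) cube([1382, 357, 49]);
translate([369, 247, 0]) cube([70, 70, 429]);
translate([369, 534, 0]) cube([70, 70, 429]);
translate([1681, 247, 0]) cube([70, 70, 429]);
translate([1681, 534, 0]) cube([70, 70, 429]);


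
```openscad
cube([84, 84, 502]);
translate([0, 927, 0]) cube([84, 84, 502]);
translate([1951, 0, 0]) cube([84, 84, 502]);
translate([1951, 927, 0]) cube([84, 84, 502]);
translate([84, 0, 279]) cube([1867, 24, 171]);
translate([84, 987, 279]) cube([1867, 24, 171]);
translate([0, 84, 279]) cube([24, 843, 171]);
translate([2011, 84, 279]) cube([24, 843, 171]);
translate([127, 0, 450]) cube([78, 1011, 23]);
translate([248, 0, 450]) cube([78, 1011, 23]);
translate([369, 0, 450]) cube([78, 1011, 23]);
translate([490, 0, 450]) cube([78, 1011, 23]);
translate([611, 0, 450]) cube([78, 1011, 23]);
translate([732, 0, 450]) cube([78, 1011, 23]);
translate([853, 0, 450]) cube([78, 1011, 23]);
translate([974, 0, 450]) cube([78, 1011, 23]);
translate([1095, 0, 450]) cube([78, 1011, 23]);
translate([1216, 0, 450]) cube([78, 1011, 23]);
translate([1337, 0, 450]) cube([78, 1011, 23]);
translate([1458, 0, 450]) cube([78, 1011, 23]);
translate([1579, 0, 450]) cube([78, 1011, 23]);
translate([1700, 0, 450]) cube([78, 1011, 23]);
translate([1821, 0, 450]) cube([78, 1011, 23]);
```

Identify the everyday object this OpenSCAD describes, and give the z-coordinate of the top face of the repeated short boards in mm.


A bed frame. The slat-top height is 473 mm.

Four posts, four rails, and a row of slats — a bed frame. Slats sit on the rails at z = 279 + 171 = 450; with slat thickness 23, the top is 473 mm.


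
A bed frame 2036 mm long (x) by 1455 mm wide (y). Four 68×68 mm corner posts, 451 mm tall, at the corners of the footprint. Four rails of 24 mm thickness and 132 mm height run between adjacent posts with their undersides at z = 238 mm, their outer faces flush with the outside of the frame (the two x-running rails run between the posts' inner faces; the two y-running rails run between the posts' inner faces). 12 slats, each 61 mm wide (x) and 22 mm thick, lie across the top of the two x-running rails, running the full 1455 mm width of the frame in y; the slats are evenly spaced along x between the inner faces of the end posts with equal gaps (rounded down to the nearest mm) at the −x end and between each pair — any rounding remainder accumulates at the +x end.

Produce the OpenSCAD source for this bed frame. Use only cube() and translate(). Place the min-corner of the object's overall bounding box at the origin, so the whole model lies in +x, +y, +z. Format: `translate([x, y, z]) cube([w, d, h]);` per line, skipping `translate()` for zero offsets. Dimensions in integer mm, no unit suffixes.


cube([68, 68, 451]);
translate([0, 1387, 0]) cube([68, 68, 451]);
translate([1968, 0, 0]) cube([68, 68, 451]);
translate([1968, 1387, 0]) cube([68, 68, 451]);
translate([68, 0, 238]) cube([1900, 24, 132]);
translate([68, 1431, 238]) cube([1900, 24, 132]);
translate([0, 68, 238]) cube([24, 1319, 132]);
translate([2012, 68, 238]) cube([24, 1319, 132]);
translate([157, 0, 370]) cube([61, 1455, 22]);
translate([307, 0, 370]) cube([61, 1455, 22]);
translate([457, 0, 370]) cube([61, 1455, 22]);
translate([607, 0, 370]) cube([61, 1455, 22]);
translate([757, 0, 370]) cube([61, 1455, 22]);
translate([907, 0, 370]) cube([61, 1455, 22]);
translate([1057, 0, 370]) cube([61, 1455, 22]);
translate([1207, 0, 370]) cube([61, 1455, 22]);
translate([1357, 0, 370]) cube([61, 1455, 22]);
translate([1507, 0, 370]) cube([61, 1455, 22]);
translate([1657, 0, 370]) cube([61, 1455, 22]);
translate([1807, 0, 370]) cube([61, 1455, 22]);


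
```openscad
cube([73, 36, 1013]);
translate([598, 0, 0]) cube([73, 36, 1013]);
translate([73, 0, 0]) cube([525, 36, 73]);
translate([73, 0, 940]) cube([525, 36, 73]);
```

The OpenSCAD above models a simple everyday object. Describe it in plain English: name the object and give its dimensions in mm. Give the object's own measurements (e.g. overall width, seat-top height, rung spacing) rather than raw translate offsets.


A rectangular picture frame lying in the x–z plane (depth along y). The opening is 525 mm wide (x) by 867 mm tall (z), surrounded by a border 73 mm wide on all four sides. The frame is 36 mm deep and is made of two full-height vertical stiles with two horizontal rails fitted between them.


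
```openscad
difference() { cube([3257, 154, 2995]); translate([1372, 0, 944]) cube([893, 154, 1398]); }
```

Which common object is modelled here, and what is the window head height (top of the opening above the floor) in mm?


A wall with a window opening. The window head height is 2342 mm.

A wall with a rectangular opening subtracted — a window. Sill at z = 944, opening 1398 mm tall, so the head is at 944 + 1398 = 2342 mm.


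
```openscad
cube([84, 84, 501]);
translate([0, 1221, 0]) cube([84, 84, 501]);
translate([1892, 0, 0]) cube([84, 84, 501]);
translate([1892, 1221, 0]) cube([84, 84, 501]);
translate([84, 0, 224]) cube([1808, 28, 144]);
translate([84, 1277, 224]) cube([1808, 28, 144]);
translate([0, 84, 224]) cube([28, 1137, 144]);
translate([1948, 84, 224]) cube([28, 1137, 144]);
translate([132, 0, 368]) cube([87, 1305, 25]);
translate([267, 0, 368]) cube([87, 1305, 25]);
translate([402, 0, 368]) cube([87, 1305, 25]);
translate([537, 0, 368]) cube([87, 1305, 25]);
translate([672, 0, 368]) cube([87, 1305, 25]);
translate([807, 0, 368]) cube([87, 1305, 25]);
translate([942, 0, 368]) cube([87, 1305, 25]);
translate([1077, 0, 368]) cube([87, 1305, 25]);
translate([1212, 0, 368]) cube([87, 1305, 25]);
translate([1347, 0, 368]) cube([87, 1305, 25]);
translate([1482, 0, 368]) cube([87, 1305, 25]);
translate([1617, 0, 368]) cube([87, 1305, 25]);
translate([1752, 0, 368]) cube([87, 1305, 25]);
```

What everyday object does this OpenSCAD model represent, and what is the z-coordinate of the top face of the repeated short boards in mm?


A bed frame. The slat-top height is 393 mm.

Four posts, four rails, and a row of slats — a bed frame. Slats sit on the rails at z = 224 + 144 = 368; with slat thickness 25, the top is 393 mm.


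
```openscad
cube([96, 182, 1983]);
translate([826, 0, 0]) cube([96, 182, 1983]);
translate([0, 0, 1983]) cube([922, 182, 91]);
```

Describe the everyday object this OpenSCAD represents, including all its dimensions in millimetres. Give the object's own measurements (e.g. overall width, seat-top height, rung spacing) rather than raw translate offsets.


A door frame. The clear opening is 730 mm wide and 1983 mm high. Two 96 mm wide jambs, 182 mm deep, stand either side of the opening from the floor to the top of the opening. A 91 mm thick head sits across the top of both jambs, spanning the full outside width of the frame.


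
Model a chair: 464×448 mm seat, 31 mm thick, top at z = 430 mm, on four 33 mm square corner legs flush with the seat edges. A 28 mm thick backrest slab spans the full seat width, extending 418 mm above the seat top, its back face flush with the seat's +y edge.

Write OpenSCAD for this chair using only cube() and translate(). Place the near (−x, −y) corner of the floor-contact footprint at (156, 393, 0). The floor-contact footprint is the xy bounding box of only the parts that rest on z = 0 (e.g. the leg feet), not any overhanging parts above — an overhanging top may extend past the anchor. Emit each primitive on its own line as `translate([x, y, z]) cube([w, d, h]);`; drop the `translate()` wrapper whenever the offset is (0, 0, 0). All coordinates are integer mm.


translate([156, 393, 399]) cube([464, 448, 31]);
translate([156, 393, 0]) cube([33, 33, 399]);
translate([587, 393, 0]) cube([33, 33, 399]);
translate([156, 808, 0]) cube([33, 33, 399]);
translate([587, 808, 0]) cube([33, 33, 399]);
translate([156, 813, 430]) cube([464, 28, 418]);


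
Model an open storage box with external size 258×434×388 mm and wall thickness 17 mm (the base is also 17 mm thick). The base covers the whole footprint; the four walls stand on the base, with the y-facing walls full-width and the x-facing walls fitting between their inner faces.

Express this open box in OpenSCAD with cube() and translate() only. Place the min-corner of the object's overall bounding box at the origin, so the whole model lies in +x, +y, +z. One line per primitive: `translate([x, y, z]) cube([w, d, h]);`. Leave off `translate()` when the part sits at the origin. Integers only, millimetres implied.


cube([258, 434, 17]);
translate([0, 0, 17]) cube([258, 17, 371]);
translate([0, 417, 17]) cube([258, 17, 371]);
translate([0, 17, 17]) cube([17, 400, 371]);
translate([241, 17, 17]) cube([17, 400, 371]);


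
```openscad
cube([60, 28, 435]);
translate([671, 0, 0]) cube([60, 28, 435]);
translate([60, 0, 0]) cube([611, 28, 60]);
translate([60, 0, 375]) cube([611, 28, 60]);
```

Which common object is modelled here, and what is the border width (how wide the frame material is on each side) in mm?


A picture frame. The border width is 60 mm.

Four thin pieces enclosing a rectangular opening — a picture frame. The two full-height stiles are 435 mm tall; the top rail sits at z = 375 and is 60 mm tall, so the border above the opening is 435 − 375 = 60 mm, matching the stile x-width.


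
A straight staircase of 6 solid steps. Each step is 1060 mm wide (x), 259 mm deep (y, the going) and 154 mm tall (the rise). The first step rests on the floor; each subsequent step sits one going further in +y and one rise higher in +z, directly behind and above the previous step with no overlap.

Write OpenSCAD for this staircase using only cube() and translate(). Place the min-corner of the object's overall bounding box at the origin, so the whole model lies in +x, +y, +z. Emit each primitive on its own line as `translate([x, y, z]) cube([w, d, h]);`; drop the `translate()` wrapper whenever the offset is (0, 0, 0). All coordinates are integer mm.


cube([1060, 259, 154]);
translate([0, 259, 154]) cube([1060, 259, 154]);
translate([0, 518, 308]) cube([1060, 259, 154]);
translate([0, 777, 462]) cube([1060, 259, 154]);
translate([0, 1036, 616]) cube([1060, 259, 154]);
translate([0, 1295, 770]) cube([1060, 259, 154]);


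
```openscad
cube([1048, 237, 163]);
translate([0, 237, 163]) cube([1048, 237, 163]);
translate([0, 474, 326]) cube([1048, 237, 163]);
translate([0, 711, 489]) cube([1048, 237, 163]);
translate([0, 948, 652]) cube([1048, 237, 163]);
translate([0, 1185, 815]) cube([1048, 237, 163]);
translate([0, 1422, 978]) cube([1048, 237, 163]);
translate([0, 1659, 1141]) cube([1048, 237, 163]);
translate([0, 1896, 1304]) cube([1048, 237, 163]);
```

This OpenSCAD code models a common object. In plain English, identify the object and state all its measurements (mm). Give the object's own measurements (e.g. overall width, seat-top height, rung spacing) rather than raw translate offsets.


A straight staircase of 9 solid steps. Each step is 1048 mm wide (x), 237 mm deep (y, the going) and 163 mm tall (the rise). The first step rests on the floor; each subsequent step sits one going further in +y and one rise higher in +z, directly behind and above the previous step with no overlap.


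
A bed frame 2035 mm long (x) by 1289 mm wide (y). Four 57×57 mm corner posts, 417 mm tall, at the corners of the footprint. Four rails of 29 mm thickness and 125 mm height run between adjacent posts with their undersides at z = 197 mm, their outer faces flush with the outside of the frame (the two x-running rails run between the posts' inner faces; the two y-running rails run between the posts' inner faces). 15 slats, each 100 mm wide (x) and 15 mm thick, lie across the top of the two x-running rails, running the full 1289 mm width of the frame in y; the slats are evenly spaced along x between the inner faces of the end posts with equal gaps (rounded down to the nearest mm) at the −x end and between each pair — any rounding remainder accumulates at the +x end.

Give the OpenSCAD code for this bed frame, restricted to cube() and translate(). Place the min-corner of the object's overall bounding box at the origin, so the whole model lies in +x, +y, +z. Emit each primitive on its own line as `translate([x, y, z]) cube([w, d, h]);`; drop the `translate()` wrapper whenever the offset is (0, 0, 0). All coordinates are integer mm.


// slat z = rail_z + rail_h = 197 + 125 = 322
// slat gap = ⌊(1921 − 15·100) / 16⌋ = 26
cube([57, 57, 417]);
translate([0, 1232, 0]) cube([57, 57, 417]);
translate([1978, 0, 0]) cube([57, 57, 417]);
translate([1978, 1232, 0]) cube([57, 57, 417]);
translate([57, 0, 197]) cube([1921, 29, 125]);
translate([57, 1260, 197]) cube([1921, 29, 125]);
translate([0, 57, 197]) cube([29, 1175, 125]);
translate([2006, 57, 197]) cube([29, 1175, 125]);
translate([83, 0, 322]) cube([100, 1289, 15]);
translate([209, 0, 322]) cube([100, 1289, 15]);
translate([335, 0, 322]) cube([100, 1289, 15]);
translate([461, 0, 322]) cube([100, 1289, 15]);
translate([587, 0, 322]) cube([100, 1289, 15]);
translate([713, 0, 322]) cube([100, 1289, 15]);
translate([839, 0, 322]) cube([100, 1289, 15]);
translate([965, 0, 322]) cube([100, 1289, 15]);
translate([1091, 0, 322]) cube([100, 1289, 15]);
translate([1217, 0, 322]) cube([100, 1289, 15]);
translate([1343, 0, 322]) cube([100, 1289, 15]);
translate([1469, 0, 322]) cube([100, 1289, 15]);
translate([1595, 0, 322]) cube([100, 1289, 15]);
translate([1721, 0, 322]) cube([100, 1289, 15]);
translate([1847, 0, 322]) cube([100, 1289, 15]);


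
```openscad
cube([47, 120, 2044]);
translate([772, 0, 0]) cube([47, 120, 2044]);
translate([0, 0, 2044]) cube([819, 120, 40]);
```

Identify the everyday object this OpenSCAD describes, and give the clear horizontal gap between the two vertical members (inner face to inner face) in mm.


A door frame. The clear opening width is 725 mm.

Two 2044 mm tall posts with a header on top — a door frame. The left jamb is 47 mm wide at x = 0; the right jamb starts at x = 772. The clear opening is 772 − 47 = 725 mm.


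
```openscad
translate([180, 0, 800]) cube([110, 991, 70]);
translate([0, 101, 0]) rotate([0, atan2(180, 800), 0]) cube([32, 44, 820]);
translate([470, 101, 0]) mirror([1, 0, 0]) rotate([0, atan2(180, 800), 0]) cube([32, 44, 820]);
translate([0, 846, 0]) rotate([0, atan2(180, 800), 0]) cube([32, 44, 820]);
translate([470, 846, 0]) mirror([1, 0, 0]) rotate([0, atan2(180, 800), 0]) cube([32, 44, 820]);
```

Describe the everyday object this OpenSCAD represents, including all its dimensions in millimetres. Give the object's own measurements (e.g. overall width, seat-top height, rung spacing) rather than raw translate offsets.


A sawhorse. A 110×991×70 mm beam (x, y, z) sits on two A-frame leg pairs. Each pair is two raked legs of 32×44 mm section (44 mm along y) splaying symmetrically in x. Each leg rises 800 mm vertically over 180 mm of horizontal reach and is 820 mm long along its own axis. Every leg's outer bottom edge rests on the floor and its outer top edge meets a bottom edge of the beam — the left legs (tilting toward +x) meet the beam's −x bottom edge, the right legs (their mirror images, tilting toward −x) meet its +x bottom edge — so the leg tops tuck under the beam, the beam's underside is 800 mm above the floor, and the feet are 470 mm apart outside-to-outside with the beam centred between them. The two leg pairs are set in 101 mm from either end of the beam.


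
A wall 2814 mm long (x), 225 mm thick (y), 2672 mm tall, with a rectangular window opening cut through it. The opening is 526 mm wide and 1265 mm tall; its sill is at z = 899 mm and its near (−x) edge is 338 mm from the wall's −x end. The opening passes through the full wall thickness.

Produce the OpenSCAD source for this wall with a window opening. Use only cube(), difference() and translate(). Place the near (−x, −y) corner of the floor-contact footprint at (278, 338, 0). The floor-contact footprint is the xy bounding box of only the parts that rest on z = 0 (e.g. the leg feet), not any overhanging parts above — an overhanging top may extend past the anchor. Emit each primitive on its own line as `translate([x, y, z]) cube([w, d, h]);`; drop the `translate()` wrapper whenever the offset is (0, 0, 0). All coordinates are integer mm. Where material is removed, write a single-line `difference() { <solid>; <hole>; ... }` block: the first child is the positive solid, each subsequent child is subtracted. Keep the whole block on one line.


difference() { translate([278, 338, 0]) cube([2814, 225, 2672]); translate([616, 338, 899]) cube([526, 225, 1265]); }


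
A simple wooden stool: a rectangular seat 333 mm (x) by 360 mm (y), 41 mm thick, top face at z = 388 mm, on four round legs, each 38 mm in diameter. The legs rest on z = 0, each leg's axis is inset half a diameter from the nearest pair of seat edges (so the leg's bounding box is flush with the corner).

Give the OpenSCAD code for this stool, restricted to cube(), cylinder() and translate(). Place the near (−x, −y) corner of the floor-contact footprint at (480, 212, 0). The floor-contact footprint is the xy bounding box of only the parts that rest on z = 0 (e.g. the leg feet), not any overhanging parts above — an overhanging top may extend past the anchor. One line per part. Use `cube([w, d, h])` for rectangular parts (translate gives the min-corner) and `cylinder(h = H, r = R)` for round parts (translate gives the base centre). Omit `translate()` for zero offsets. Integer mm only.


translate([480, 212, 347]) cube([333, 360, 41]);
translate([499, 231, 0]) cylinder(h = 347, r = 19);
translate([794, 231, 0]) cylinder(h = 347, r = 19);
translate([499, 553, 0]) cylinder(h = 347, r = 19);
translate([794, 553, 0]) cylinder(h = 347, r = 19);


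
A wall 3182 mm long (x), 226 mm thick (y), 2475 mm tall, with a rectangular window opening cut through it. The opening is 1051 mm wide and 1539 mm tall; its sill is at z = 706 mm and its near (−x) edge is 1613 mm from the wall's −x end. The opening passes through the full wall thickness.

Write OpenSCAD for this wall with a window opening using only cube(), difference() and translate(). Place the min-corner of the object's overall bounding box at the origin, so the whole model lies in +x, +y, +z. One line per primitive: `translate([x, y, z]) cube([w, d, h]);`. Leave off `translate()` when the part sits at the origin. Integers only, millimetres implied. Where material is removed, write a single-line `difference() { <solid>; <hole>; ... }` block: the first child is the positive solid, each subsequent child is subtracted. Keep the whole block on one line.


difference() { cube([3182, 226, 2475]); translate([1613, 0, 706]) cube([1051, 226, 1539]); }


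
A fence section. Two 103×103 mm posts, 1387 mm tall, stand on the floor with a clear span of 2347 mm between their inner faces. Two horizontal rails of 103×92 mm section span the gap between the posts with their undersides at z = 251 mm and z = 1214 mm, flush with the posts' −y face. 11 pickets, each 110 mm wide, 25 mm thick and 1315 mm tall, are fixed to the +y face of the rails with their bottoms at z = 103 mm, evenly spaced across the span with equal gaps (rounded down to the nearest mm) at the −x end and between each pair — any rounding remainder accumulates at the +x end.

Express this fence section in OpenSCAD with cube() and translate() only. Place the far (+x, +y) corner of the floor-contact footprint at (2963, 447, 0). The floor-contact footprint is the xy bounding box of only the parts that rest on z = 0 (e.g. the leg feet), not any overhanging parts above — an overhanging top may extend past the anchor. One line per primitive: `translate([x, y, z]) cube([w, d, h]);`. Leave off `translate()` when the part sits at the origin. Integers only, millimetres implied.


translate([410, 344, 0]) cube([103, 103, 1387]);
translate([2860, 344, 0]) cube([103, 103, 1387]);
translate([513, 344, 251]) cube([2347, 103, 92]);
translate([513, 344, 1214]) cube([2347, 103, 92]);
translate([607, 447, 103]) cube([110, 25, 1315]);
translate([811, 447, 103]) cube([110, 25, 1315]);
translate([1015, 447, 103]) cube([110, 25, 1315]);
translate([1219, 447, 103]) cube([110, 25, 1315]);
translate([1423, 447, 103]) cube([110, 25, 1315]);
translate([1627, 447, 103]) cube([110, 25, 1315]);
translate([1831, 447, 103]) cube([110, 25, 1315]);
translate([2035, 447, 103]) cube([110, 25, 1315]);
translate([2239, 447, 103]) cube([110, 25, 1315]);
translate([2443, 447, 103]) cube([110, 25, 1315]);
translate([2647, 447, 103]) cube([110, 25, 1315]);


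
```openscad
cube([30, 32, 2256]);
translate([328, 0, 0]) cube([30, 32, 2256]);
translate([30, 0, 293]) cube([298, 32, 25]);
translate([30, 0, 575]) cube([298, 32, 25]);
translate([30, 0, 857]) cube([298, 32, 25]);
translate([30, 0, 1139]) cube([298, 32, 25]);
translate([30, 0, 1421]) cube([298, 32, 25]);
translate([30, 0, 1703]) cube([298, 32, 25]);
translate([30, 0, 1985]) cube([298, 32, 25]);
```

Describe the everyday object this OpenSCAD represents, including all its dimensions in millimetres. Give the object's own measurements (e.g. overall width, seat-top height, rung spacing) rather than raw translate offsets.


A straight ladder. Two 30×32 mm vertical rails, 2256 mm tall, stand 358 mm apart (outside-to-outside) with their front faces coplanar on the −y side. 7 rungs, each 32 mm deep and 25 mm tall, span between the inner faces of the rails, front faces flush with the rails. The lowest rung's underside is at z = 293 mm and rungs are spaced 282 mm apart (underside to underside).


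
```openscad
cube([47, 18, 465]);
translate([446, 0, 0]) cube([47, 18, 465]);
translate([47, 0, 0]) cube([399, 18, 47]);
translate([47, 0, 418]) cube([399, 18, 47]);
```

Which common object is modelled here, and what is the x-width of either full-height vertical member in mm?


A picture frame. The border width is 47 mm.

Four thin pieces enclosing a rectangular opening — a picture frame. The two full-height stiles are 465 mm tall; the top rail sits at z = 418 and is 47 mm tall, so the border above the opening is 465 − 418 = 47 mm, matching the stile x-width.


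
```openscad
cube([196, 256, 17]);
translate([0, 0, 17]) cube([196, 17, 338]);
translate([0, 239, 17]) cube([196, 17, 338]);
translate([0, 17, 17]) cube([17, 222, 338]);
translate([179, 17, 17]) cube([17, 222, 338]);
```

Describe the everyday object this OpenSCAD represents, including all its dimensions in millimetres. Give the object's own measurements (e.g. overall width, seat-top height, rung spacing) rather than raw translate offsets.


An open-topped rectangular box: outside dimensions 196×256×355 mm, with a uniform wall and base thickness of 17 mm. The base is a full 196×256 slab on the floor; four walls sit on top of the base. The front and back walls (the −y and +y sides) span the full width; the two side walls fit between them.


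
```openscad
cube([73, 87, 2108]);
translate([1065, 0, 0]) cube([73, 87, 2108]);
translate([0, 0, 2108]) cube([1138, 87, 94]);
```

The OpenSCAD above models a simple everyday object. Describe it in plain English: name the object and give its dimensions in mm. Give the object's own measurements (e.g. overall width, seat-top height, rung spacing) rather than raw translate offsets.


A door frame. The clear opening is 992 mm wide and 2108 mm high. Two 73 mm wide jambs, 87 mm deep, stand either side of the opening from the floor to the top of the opening. A 94 mm thick head sits across the top of both jambs, spanning the full outside width of the frame.


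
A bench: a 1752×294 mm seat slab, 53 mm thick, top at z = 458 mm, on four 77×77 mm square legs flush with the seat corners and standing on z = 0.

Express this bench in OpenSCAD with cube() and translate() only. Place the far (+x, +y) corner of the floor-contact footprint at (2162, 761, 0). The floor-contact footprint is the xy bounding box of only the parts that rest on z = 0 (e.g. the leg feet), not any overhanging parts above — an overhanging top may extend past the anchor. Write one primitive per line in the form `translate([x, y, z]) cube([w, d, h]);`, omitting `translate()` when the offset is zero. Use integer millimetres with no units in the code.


translate([410, 467, 405]) cube([1752, 294, 53]);
translate([410, 467, 0]) cube([77, 77, 405]);
translate([410, 684, 0]) cube([77, 77, 405]);
translate([2085, 467, 0]) cube([77, 77, 405]);
translate([2085, 684, 0]) cube([77, 77, 405]);


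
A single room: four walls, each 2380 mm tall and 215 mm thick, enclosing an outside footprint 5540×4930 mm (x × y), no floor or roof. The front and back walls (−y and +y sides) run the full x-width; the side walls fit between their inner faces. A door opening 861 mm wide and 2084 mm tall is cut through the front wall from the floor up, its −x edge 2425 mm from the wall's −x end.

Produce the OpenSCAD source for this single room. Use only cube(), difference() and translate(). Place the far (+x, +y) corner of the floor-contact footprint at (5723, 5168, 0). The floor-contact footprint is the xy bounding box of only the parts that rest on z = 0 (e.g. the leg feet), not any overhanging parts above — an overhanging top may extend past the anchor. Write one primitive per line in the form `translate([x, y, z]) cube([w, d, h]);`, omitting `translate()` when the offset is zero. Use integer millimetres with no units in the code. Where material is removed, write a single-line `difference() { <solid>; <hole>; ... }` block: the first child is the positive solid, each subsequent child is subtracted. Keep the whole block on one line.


difference() { translate([183, 238, 0]) cube([5540, 215, 2380]); translate([2608, 238, 0]) cube([861, 215, 2084]); }
translate([183, 4953, 0]) cube([5540, 215, 2380]);
translate([183, 453, 0]) cube([215, 4500, 2380]);
translate([5508, 453, 0]) cube([215, 4500, 2380]);


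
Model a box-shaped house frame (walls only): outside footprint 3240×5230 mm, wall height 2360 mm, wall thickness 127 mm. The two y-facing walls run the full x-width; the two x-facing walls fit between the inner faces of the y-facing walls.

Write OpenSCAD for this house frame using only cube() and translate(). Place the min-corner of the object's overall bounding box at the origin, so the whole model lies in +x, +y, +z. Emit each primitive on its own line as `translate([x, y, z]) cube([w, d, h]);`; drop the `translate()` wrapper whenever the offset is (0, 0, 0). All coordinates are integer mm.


cube([3240, 127, 2360]);
translate([0, 5103, 0]) cube([3240, 127, 2360]);
translate([0, 127, 0]) cube([127, 4976, 2360]);
translate([3113, 127, 0]) cube([127, 4976, 2360]);


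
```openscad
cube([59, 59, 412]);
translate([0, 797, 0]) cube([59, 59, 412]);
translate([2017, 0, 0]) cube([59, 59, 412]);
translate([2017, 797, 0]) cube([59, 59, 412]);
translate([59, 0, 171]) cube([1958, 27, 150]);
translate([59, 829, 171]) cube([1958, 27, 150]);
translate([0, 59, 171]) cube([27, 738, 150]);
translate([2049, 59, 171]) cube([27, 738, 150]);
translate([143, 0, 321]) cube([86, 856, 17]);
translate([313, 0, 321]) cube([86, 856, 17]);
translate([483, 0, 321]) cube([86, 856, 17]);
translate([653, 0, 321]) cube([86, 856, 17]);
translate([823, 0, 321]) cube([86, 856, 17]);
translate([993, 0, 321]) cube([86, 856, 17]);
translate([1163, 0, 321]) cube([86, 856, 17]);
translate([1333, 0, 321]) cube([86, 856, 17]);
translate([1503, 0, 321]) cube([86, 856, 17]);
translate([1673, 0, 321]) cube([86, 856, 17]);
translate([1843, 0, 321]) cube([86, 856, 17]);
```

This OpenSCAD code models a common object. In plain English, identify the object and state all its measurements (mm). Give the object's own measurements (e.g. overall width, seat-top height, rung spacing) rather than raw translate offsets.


A bed frame 2076 mm long (x) by 856 mm wide (y). Four 59×59 mm corner posts, 412 mm tall, at the corners of the footprint. Four rails of 27 mm thickness and 150 mm height run between adjacent posts with their undersides at z = 171 mm, their outer faces flush with the outside of the frame (the two x-running rails run between the posts' inner faces; the two y-running rails run between the posts' inner faces). 11 slats, each 86 mm wide (x) and 17 mm thick, lie across the top of the two x-running rails, running the full 856 mm width of the frame in y; along x they sit between the end posts with a 84 mm gap after the −x posts and between neighbouring slats, leaving 88 mm before the +x posts.


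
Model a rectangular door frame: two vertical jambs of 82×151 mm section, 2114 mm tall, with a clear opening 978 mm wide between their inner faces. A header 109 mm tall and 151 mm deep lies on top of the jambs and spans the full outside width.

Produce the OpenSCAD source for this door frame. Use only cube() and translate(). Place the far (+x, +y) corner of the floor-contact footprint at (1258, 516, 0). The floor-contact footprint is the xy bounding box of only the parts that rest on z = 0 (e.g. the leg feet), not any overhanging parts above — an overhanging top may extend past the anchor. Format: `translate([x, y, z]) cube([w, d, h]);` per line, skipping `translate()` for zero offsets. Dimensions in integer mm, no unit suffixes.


translate([116, 365, 0]) cube([82, 151, 2114]);
translate([1176, 365, 0]) cube([82, 151, 2114]);
translate([116, 365, 2114]) cube([1142, 151, 109]);
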